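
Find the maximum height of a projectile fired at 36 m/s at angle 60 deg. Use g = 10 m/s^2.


Given: v0 = 36 m/s, theta = 60 deg, g = 10 m/s^2
sin^2(60) = 3/4
Using H = v0^2 * sin^2(theta) / (2*g)
H = 36^2 * 3/4 / (2*10)
H = 1296 * 3/4 / 20
H = 972 / 20
H = 243/5 m

243/5 m


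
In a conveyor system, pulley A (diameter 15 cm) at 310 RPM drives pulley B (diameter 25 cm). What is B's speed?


Given: D1 = 15 cm, w1 = 310 RPM, D2 = 25 cm
Using D1*w1 = D2*w2
w2 = D1*w1 / D2
w2 = 15*310 / 25
w2 = 4650 / 25
w2 = 186 RPM

186 RPM


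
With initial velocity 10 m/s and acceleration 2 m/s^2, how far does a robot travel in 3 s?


Given: v0 = 10 m/s, a = 2 m/s^2, t = 3 s
Using s = v0*t + (1/2)*a*t^2
s = 10*3 + (1/2)*2*3^2
s = 30 + (1/2)*18
s = 30 + 9
s = 39

39 m


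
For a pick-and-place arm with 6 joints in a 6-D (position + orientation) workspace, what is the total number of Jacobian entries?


Given: task space dimension = 6, joints = 6
Jacobian is a 6 x 6 matrix
Total entries = rows * columns
Total = 6 * 6
Total = 36

36


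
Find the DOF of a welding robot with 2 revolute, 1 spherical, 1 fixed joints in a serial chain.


Given: serial robot with 2 revolute, 1 spherical, 1 fixed joints
DOF contribution per joint type: revolute=1, prismatic=1, spherical=3, fixed=0
DOF = 2*1 + 1*3 + 1*0
DOF = 5

5


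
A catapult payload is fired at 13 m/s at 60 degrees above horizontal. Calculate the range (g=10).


Given: v0 = 13 m/s, theta = 60 deg, g = 10 m/s^2
sin(2*60) = sin(120) = sqrt(3)/2
Using R = v0^2 * sin(2*theta) / g
R = 13^2 * (sqrt(3)/2) / 10
R = 169 * sqrt(3) / 20
R = 169/20*sqrt(3) m

169/20*sqrt(3) m


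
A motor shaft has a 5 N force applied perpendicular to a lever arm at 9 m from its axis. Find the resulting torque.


Given: F = 5 N, r = 9 m, angle = 90 deg (perpendicular)
Using tau = F * r * sin(90)
sin(90) = 1
tau = 5 * 9 * 1
tau = 45 Nm

45 Nm


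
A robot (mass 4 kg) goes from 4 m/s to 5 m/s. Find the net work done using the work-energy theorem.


Given: m = 4 kg, v0 = 4 m/s, v = 5 m/s
Using W = (1/2)*m*(v^2 - v0^2)
v^2 = 5^2 = 25
v0^2 = 4^2 = 16
v^2 - v0^2 = 25 - 16 = 9
W = (1/2)*4*9 = 18 J

18 J


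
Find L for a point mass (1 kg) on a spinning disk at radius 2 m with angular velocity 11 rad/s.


Given: m = 1 kg, r = 2 m, omega = 11 rad/s
For a point mass: I = m*r^2
I = 1*2^2 = 1*4 = 4
L = I*omega = 4*11
L = 44 kg*m^2/s

44 kg*m^2/s


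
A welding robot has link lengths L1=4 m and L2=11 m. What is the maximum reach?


Given: L1 = 4 m, L2 = 11 m
For a 2-link planar arm, max reach = L1 + L2 (fully extended)
Max reach = 4 + 11
Max reach = 15 m

15 m


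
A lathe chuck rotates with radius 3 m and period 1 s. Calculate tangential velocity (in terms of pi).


Given: radius r = 3 m, period T = 1 s
Using v = 2*pi*r / T
v = 2*pi*3 / 1
v = 6*pi / 1
v = 6*pi m/s

6*pi m/s


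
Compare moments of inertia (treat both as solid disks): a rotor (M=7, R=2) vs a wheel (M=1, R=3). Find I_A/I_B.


Given: M1=7 kg, R1=2 m, M2=1 kg, R2=3 m
For a disk: I = (1/2)*M*R^2, so I_A/I_B = (M1*R1^2)/(M2*R2^2)
M1*R1^2 = 7*4 = 28
M2*R2^2 = 1*9 = 9
I_A/I_B = 28/9 = 28/9

28/9


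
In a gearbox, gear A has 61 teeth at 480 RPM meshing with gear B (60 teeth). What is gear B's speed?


Given: N1 = 61 teeth, w1 = 480 RPM, N2 = 60 teeth
Using N1*w1 = N2*w2
w2 = N1*w1 / N2
w2 = 61*480 / 60
w2 = 29280 / 60
w2 = 488 RPM

488 RPM


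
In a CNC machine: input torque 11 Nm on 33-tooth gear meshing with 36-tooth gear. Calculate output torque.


Given: N1 = 33, N2 = 36, T1 = 11 Nm
Using T2/T1 = N2/N1
T2 = T1 * N2 / N1
T2 = 11 * 36 / 33
T2 = 396 / 33
T2 = 12 Nm

12 Nm


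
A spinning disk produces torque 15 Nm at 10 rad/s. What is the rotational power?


Given: tau = 15 Nm, omega = 10 rad/s
Using P = tau * omega
P = 15 * 10
P = 150 W

150 W


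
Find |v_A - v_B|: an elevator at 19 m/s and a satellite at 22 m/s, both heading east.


Given: v_A = 19 m/s east, v_B = 22 m/s east
Both move in the same direction; relative speed = |v_A - v_B|
|19 - 22| = |-3|
= 3 m/s

3 m/s


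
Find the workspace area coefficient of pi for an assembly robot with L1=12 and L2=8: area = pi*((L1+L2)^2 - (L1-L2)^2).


Given: L1 = 12, L2 = 8
(L1+L2)^2 = (20)^2 = 400
(L1-L2)^2 = (4)^2 = 16
Difference = 400 - 16 = 384
This equals 4*L1*L2 = 4*12*8 = 384
Workspace area = 384*pi

384


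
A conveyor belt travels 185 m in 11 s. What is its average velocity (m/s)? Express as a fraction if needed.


Given: distance d = 185 m, time t = 11 s
Using v = d / t
v = 185 / 11
v = 185/11 m/s

185/11 m/s


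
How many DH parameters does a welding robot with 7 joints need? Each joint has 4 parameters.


Given: 7 joints, 4 DH parameters per joint (d, theta, a, alpha)
Total DH parameters = number_of_joints * 4
Total = 7 * 4
Total = 28

28


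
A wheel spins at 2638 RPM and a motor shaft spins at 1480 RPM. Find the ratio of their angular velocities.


Given: RPM_A = 2638, RPM_B = 1480
omega = 2*pi*RPM/60, so omega_A/omega_B = RPM_A / RPM_B
omega_A/omega_B = 2638 / 1480
omega_A/omega_B = 1319/740

1319/740


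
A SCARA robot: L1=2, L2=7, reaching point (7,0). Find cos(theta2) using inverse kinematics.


Given: L1 = 2, L2 = 7, target (x, y) = (7, 0)
Using cos(theta2) = (x^2 + y^2 - L1^2 - L2^2) / (2*L1*L2)
x^2 + y^2 = 7^2 + 0 = 49
L1^2 + L2^2 = 4 + 49 = 53
Numerator = 49 - 53 = -4
Denominator = 2*2*7 = 28
cos(theta2) = -4/28 = -1/7

-1/7


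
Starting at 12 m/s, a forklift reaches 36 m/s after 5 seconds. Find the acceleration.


Given: initial velocity v0 = 12 m/s, final velocity v = 36 m/s, time t = 5 s
Using a = (v - v0) / t
a = (36 - 12) / 5
a = 24 / 5
a = 24/5 m/s^2

24/5 m/s^2


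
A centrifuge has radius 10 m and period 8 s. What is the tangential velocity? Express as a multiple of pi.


Given: radius r = 10 m, period T = 8 s
Using v = 2*pi*r / T
v = 2*pi*10 / 8
v = 20*pi / 8
v = 5/2*pi m/s

5/2*pi m/s


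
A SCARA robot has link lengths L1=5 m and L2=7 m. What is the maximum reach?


Given: L1 = 5 m, L2 = 7 m
For a 2-link planar arm, max reach = L1 + L2 (fully extended)
Max reach = 5 + 7
Max reach = 12 m

12 m


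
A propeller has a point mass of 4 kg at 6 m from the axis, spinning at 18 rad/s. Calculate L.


Given: m = 4 kg, r = 6 m, omega = 18 rad/s
For a point mass: I = m*r^2
I = 4*6^2 = 4*36 = 144
L = I*omega = 144*18
L = 2592 kg*m^2/s

2592 kg*m^2/s


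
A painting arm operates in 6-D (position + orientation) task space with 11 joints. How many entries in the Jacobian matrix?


Given: task space dimension = 6, joints = 11
Jacobian is a 6 x 11 matrix
Total entries = rows * columns
Total = 6 * 11
Total = 66

66


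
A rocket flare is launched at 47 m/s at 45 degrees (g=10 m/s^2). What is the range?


Given: v0 = 47 m/s, theta = 45 deg, g = 10 m/s^2
sin(2*45) = sin(90) = 1
Using R = v0^2 * sin(2*theta) / g
R = 47^2 * 1 / 10
R = 2209 / 10
R = 2209/10 m

2209/10 m


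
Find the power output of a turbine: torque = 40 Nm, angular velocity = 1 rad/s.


Given: tau = 40 Nm, omega = 1 rad/s
Using P = tau * omega
P = 40 * 1
P = 40 W

40 W


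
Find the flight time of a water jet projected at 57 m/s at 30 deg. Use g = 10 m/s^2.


Given: v0 = 57 m/s, theta = 30 deg, g = 10 m/s^2
sin(30) = 1/2
Using T = 2*v0*sin(theta) / g
T = 2*57*1/2 / 10
T = 57 / 10
T = 57/10 s

57/10 s


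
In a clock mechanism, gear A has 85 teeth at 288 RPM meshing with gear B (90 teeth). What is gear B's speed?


Given: N1 = 85 teeth, w1 = 288 RPM, N2 = 90 teeth
Using N1*w1 = N2*w2
w2 = N1*w1 / N2
w2 = 85*288 / 90
w2 = 24480 / 90
w2 = 272 RPM

272 RPM


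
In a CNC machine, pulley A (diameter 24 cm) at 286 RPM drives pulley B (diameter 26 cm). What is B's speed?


Given: D1 = 24 cm, w1 = 286 RPM, D2 = 26 cm
Using D1*w1 = D2*w2
w2 = D1*w1 / D2
w2 = 24*286 / 26
w2 = 6864 / 26
w2 = 264 RPM

264 RPM


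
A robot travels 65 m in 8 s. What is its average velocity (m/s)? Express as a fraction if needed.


Given: distance d = 65 m, time t = 8 s
Using v = d / t
v = 65 / 8
v = 65/8 m/s

65/8 m/s


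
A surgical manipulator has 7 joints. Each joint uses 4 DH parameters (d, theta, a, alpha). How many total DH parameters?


Given: 7 joints, 4 DH parameters per joint (d, theta, a, alpha)
Total DH parameters = number_of_joints * 4
Total = 7 * 4
Total = 28

28


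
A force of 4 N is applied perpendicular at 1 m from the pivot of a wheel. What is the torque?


Given: F = 4 N, r = 1 m, angle = 90 deg (perpendicular)
Using tau = F * r * sin(90)
sin(90) = 1
tau = 4 * 1 * 1
tau = 4 Nm

4 Nm


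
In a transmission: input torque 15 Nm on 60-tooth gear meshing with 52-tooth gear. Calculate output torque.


Given: N1 = 60, N2 = 52, T1 = 15 Nm
Using T2/T1 = N2/N1
T2 = T1 * N2 / N1
T2 = 15 * 52 / 60
T2 = 780 / 60
T2 = 13 Nm

13 Nm


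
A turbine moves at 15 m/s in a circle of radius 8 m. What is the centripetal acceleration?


Given: v = 15 m/s, r = 8 m
Using a_c = v^2 / r
a_c = 15^2 / 8
a_c = 225 / 8
a_c = 225/8 m/s^2

225/8 m/s^2


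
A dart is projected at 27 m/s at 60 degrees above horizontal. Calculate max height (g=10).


Given: v0 = 27 m/s, theta = 60 deg, g = 10 m/s^2
sin^2(60) = 3/4
Using H = v0^2 * sin^2(theta) / (2*g)
H = 27^2 * 3/4 / (2*10)
H = 729 * 3/4 / 20
H = 2187/4 / 20
H = 2187/80 m

2187/80 m


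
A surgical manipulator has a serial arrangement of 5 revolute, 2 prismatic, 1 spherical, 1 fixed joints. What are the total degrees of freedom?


Given: serial robot with 5 revolute, 2 prismatic, 1 spherical, 1 fixed joints
DOF contribution per joint type: revolute=1, prismatic=1, spherical=3, fixed=0
DOF = 5*1 + 2*1 + 1*3 + 1*0
DOF = 10

10


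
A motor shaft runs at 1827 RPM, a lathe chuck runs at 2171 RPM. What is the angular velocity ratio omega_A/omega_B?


Given: RPM_A = 1827, RPM_B = 2171
omega = 2*pi*RPM/60, so omega_A/omega_B = RPM_A / RPM_B
omega_A/omega_B = 1827 / 2171
omega_A/omega_B = 1827/2171

1827/2171


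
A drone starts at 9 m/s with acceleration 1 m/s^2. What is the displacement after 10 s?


Given: v0 = 9 m/s, a = 1 m/s^2, t = 10 s
Using s = v0*t + (1/2)*a*t^2
s = 9*10 + (1/2)*1*10^2
s = 90 + (1/2)*100
s = 90 + 50
s = 140

140 m


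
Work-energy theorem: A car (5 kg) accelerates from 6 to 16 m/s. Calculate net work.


Given: m = 5 kg, v0 = 6 m/s, v = 16 m/s
Using W = (1/2)*m*(v^2 - v0^2)
v^2 = 16^2 = 256
v0^2 = 6^2 = 36
v^2 - v0^2 = 256 - 36 = 220
W = (1/2)*5*220 = 550 J

550 J


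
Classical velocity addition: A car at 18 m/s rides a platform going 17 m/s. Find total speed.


Given: object velocity = 18 m/s, platform velocity = 17 m/s (same direction)
Using classical velocity addition: v_total = v_object + v_platform
v_total = 18 + 17
v_total = 35 m/s

35 m/s


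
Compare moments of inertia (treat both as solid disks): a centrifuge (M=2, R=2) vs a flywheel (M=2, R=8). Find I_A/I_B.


Given: M1=2 kg, R1=2 m, M2=2 kg, R2=8 m
For a disk: I = (1/2)*M*R^2, so I_A/I_B = (M1*R1^2)/(M2*R2^2)
M1*R1^2 = 2*4 = 8
M2*R2^2 = 2*64 = 128
I_A/I_B = 8/128 = 1/16

1/16


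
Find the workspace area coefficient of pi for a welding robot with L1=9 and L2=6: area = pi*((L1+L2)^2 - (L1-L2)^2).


Given: L1 = 9, L2 = 6
(L1+L2)^2 = (15)^2 = 225
(L1-L2)^2 = (3)^2 = 9
Difference = 225 - 9 = 216
This equals 4*L1*L2 = 4*9*6 = 216
Workspace area = 216*pi

216


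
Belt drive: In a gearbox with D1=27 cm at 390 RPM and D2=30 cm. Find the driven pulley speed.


Given: D1 = 27 cm, w1 = 390 RPM, D2 = 30 cm
Using D1*w1 = D2*w2
w2 = D1*w1 / D2
w2 = 27*390 / 30
w2 = 10530 / 30
w2 = 351 RPM

351 RPM


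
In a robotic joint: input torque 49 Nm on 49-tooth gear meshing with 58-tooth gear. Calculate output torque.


Given: N1 = 49, N2 = 58, T1 = 49 Nm
Using T2/T1 = N2/N1
T2 = T1 * N2 / N1
T2 = 49 * 58 / 49
T2 = 2842 / 49
T2 = 58 Nm

58 Nm


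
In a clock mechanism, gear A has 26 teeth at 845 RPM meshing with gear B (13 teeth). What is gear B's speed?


Given: N1 = 26 teeth, w1 = 845 RPM, N2 = 13 teeth
Using N1*w1 = N2*w2
w2 = N1*w1 / N2
w2 = 26*845 / 13
w2 = 21970 / 13
w2 = 1690 RPM

1690 RPM


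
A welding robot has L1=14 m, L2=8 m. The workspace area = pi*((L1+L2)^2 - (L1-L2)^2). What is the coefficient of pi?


Given: L1 = 14, L2 = 8
(L1+L2)^2 = (22)^2 = 484
(L1-L2)^2 = (6)^2 = 36
Difference = 484 - 36 = 448
This equals 4*L1*L2 = 4*14*8 = 448
Workspace area = 448*pi

448


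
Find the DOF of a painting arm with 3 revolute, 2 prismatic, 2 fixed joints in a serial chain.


Given: serial robot with 3 revolute, 2 prismatic, 2 fixed joints
DOF contribution per joint type: revolute=1, prismatic=1, spherical=3, fixed=0
DOF = 3*1 + 2*1 + 2*0
DOF = 5

5


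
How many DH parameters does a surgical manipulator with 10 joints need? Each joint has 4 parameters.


Given: 10 joints, 4 DH parameters per joint (d, theta, a, alpha)
Total DH parameters = number_of_joints * 4
Total = 10 * 4
Total = 40

40


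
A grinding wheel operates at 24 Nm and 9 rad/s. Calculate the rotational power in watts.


Given: tau = 24 Nm, omega = 9 rad/s
Using P = tau * omega
P = 24 * 9
P = 216 W

216 W


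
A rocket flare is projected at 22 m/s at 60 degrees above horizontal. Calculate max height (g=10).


Given: v0 = 22 m/s, theta = 60 deg, g = 10 m/s^2
sin^2(60) = 3/4
Using H = v0^2 * sin^2(theta) / (2*g)
H = 22^2 * 3/4 / (2*10)
H = 484 * 3/4 / 20
H = 363 / 20
H = 363/20 m

363/20 m


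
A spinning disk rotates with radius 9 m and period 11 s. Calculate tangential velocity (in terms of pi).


Given: radius r = 9 m, period T = 11 s
Using v = 2*pi*r / T
v = 2*pi*9 / 11
v = 18*pi / 11
v = 18/11*pi m/s

18/11*pi m/s


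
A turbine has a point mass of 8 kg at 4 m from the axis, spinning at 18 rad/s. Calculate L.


Given: m = 8 kg, r = 4 m, omega = 18 rad/s
For a point mass: I = m*r^2
I = 8*4^2 = 8*16 = 128
L = I*omega = 128*18
L = 2304 kg*m^2/s

2304 kg*m^2/s


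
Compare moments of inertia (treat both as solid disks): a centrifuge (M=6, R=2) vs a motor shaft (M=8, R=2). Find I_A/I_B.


Given: M1=6 kg, R1=2 m, M2=8 kg, R2=2 m
For a disk: I = (1/2)*M*R^2, so I_A/I_B = (M1*R1^2)/(M2*R2^2)
M1*R1^2 = 6*4 = 24
M2*R2^2 = 8*4 = 32
I_A/I_B = 24/32 = 3/4

3/4


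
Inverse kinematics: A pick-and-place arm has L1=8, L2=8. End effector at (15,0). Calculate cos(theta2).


Given: L1 = 8, L2 = 8, target (x, y) = (15, 0)
Using cos(theta2) = (x^2 + y^2 - L1^2 - L2^2) / (2*L1*L2)
x^2 + y^2 = 15^2 + 0 = 225
L1^2 + L2^2 = 64 + 64 = 128
Numerator = 225 - 128 = 97
Denominator = 2*8*8 = 128
cos(theta2) = 97/128 = 97/128

97/128


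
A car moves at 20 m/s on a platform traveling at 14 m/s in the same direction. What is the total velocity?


Given: object velocity = 20 m/s, platform velocity = 14 m/s (same direction)
Using classical velocity addition: v_total = v_object + v_platform
v_total = 20 + 14
v_total = 34 m/s

34 m/s


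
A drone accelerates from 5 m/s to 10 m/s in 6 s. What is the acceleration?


Given: initial velocity v0 = 5 m/s, final velocity v = 10 m/s, time t = 6 s
Using a = (v - v0) / t
a = (10 - 5) / 6
a = 5 / 6
a = 5/6 m/s^2

5/6 m/s^2


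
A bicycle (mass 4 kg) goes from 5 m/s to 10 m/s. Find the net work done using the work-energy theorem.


Given: m = 4 kg, v0 = 5 m/s, v = 10 m/s
Using W = (1/2)*m*(v^2 - v0^2)
v^2 = 10^2 = 100
v0^2 = 5^2 = 25
v^2 - v0^2 = 100 - 25 = 75
W = (1/2)*4*75 = 150 J

150 J


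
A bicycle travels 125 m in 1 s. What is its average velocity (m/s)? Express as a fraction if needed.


Given: distance d = 125 m, time t = 1 s
Using v = d / t
v = 125 / 1
v = 125 m/s

125 m/s


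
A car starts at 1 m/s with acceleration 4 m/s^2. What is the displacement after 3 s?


Given: v0 = 1 m/s, a = 4 m/s^2, t = 3 s
Using s = v0*t + (1/2)*a*t^2
s = 1*3 + (1/2)*4*3^2
s = 3 + (1/2)*36
s = 3 + 18
s = 21

21 m


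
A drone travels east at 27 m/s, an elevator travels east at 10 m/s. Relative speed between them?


Given: v_A = 27 m/s east, v_B = 10 m/s east
Both move in the same direction; relative speed = |v_A - v_B|
|27 - 10| = |17|
= 17 m/s

17 m/s


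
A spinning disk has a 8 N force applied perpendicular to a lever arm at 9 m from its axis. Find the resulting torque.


Given: F = 8 N, r = 9 m, angle = 90 deg (perpendicular)
Using tau = F * r * sin(90)
sin(90) = 1
tau = 8 * 9 * 1
tau = 72 Nm

72 Nm


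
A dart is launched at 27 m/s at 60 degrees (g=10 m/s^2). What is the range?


Given: v0 = 27 m/s, theta = 60 deg, g = 10 m/s^2
sin(2*60) = sin(120) = sqrt(3)/2
Using R = v0^2 * sin(2*theta) / g
R = 27^2 * (sqrt(3)/2) / 10
R = 729 * sqrt(3) / 20
R = 729/20*sqrt(3) m

729/20*sqrt(3) m


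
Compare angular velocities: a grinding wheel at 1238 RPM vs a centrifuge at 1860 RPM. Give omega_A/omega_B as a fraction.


Given: RPM_A = 1238, RPM_B = 1860
omega = 2*pi*RPM/60, so omega_A/omega_B = RPM_A / RPM_B
omega_A/omega_B = 1238 / 1860
omega_A/omega_B = 619/930

619/930


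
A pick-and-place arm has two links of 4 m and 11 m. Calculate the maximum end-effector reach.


Given: L1 = 4 m, L2 = 11 m
For a 2-link planar arm, max reach = L1 + L2 (fully extended)
Max reach = 4 + 11
Max reach = 15 m

15 m


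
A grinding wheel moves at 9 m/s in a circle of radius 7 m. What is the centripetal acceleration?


Given: v = 9 m/s, r = 7 m
Using a_c = v^2 / r
a_c = 9^2 / 7
a_c = 81 / 7
a_c = 81/7 m/s^2

81/7 m/s^2


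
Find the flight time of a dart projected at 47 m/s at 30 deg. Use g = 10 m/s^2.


Given: v0 = 47 m/s, theta = 30 deg, g = 10 m/s^2
sin(30) = 1/2
Using T = 2*v0*sin(theta) / g
T = 2*47*1/2 / 10
T = 47 / 10
T = 47/10 s

47/10 s


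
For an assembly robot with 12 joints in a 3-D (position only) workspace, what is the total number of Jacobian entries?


Given: task space dimension = 3, joints = 12
Jacobian is a 3 x 12 matrix
Total entries = rows * columns
Total = 3 * 12
Total = 36

36


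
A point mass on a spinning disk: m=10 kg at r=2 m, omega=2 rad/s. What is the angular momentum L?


Given: m = 10 kg, r = 2 m, omega = 2 rad/s
For a point mass: I = m*r^2
I = 10*2^2 = 10*4 = 40
L = I*omega = 40*2
L = 80 kg*m^2/s

80 kg*m^2/s


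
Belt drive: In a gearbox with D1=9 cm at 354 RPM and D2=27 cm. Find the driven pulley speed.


Given: D1 = 9 cm, w1 = 354 RPM, D2 = 27 cm
Using D1*w1 = D2*w2
w2 = D1*w1 / D2
w2 = 9*354 / 27
w2 = 3186 / 27
w2 = 118 RPM

118 RPM


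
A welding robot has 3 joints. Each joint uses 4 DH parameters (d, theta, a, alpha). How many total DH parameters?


Given: 3 joints, 4 DH parameters per joint (d, theta, a, alpha)
Total DH parameters = number_of_joints * 4
Total = 3 * 4
Total = 12

12


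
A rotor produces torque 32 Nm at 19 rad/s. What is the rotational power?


Given: tau = 32 Nm, omega = 19 rad/s
Using P = tau * omega
P = 32 * 19
P = 608 W

608 W


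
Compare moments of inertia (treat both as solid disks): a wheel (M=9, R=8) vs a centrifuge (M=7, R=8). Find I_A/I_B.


Given: M1=9 kg, R1=8 m, M2=7 kg, R2=8 m
For a disk: I = (1/2)*M*R^2, so I_A/I_B = (M1*R1^2)/(M2*R2^2)
M1*R1^2 = 9*64 = 576
M2*R2^2 = 7*64 = 448
I_A/I_B = 576/448 = 9/7

9/7


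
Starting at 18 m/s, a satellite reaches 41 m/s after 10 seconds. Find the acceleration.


Given: initial velocity v0 = 18 m/s, final velocity v = 41 m/s, time t = 10 s
Using a = (v - v0) / t
a = (41 - 18) / 10
a = 23 / 10
a = 23/10 m/s^2

23/10 m/s^2


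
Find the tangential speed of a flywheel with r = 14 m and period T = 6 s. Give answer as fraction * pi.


Given: radius r = 14 m, period T = 6 s
Using v = 2*pi*r / T
v = 2*pi*14 / 6
v = 28*pi / 6
v = 14/3*pi m/s

14/3*pi m/s


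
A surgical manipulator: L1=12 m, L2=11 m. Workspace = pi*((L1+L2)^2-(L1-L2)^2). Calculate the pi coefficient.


Given: L1 = 12, L2 = 11
(L1+L2)^2 = (23)^2 = 529
(L1-L2)^2 = (1)^2 = 1
Difference = 529 - 1 = 528
This equals 4*L1*L2 = 4*12*11 = 528
Workspace area = 528*pi

528


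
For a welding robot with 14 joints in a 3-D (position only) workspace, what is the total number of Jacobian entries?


Given: task space dimension = 3, joints = 14
Jacobian is a 3 x 14 matrix
Total entries = rows * columns
Total = 3 * 14
Total = 42

42


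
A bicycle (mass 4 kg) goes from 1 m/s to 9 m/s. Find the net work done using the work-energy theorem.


Given: m = 4 kg, v0 = 1 m/s, v = 9 m/s
Using W = (1/2)*m*(v^2 - v0^2)
v^2 = 9^2 = 81
v0^2 = 1^2 = 1
v^2 - v0^2 = 81 - 1 = 80
W = (1/2)*4*80 = 160 J

160 J


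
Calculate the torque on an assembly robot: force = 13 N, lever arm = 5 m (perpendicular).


Given: F = 13 N, r = 5 m, angle = 90 deg (perpendicular)
Using tau = F * r * sin(90)
sin(90) = 1
tau = 13 * 5 * 1
tau = 65 Nm

65 Nm


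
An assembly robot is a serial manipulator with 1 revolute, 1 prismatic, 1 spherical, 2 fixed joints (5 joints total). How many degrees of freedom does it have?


Given: serial robot with 1 revolute, 1 prismatic, 1 spherical, 2 fixed joints
DOF contribution per joint type: revolute=1, prismatic=1, spherical=3, fixed=0
DOF = 1*1 + 1*1 + 1*3 + 2*0
DOF = 5

5


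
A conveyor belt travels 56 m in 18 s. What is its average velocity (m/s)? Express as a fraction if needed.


Given: distance d = 56 m, time t = 18 s
Using v = d / t
v = 56 / 18
v = 28/9 m/s

28/9 m/s


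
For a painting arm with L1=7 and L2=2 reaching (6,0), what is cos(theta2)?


Given: L1 = 7, L2 = 2, target (x, y) = (6, 0)
Using cos(theta2) = (x^2 + y^2 - L1^2 - L2^2) / (2*L1*L2)
x^2 + y^2 = 6^2 + 0 = 36
L1^2 + L2^2 = 49 + 4 = 53
Numerator = 36 - 53 = -17
Denominator = 2*7*2 = 28
cos(theta2) = -17/28 = -17/28

-17/28


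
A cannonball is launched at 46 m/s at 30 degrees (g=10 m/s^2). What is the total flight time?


Given: v0 = 46 m/s, theta = 30 deg, g = 10 m/s^2
sin(30) = 1/2
Using T = 2*v0*sin(theta) / g
T = 2*46*1/2 / 10
T = 46 / 10
T = 23/5 s

23/5 s


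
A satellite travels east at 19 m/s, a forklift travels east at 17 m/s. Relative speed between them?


Given: v_A = 19 m/s east, v_B = 17 m/s east
Both move in the same direction; relative speed = |v_A - v_B|
|19 - 17| = |2|
= 2 m/s

2 m/s


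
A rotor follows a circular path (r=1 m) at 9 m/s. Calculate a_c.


Given: v = 9 m/s, r = 1 m
Using a_c = v^2 / r
a_c = 9^2 / 1
a_c = 81 / 1
a_c = 81 m/s^2

81 m/s^2


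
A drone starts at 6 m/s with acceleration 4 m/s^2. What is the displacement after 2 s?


Given: v0 = 6 m/s, a = 4 m/s^2, t = 2 s
Using s = v0*t + (1/2)*a*t^2
s = 6*2 + (1/2)*4*2^2
s = 12 + (1/2)*16
s = 12 + 8
s = 20

20 m


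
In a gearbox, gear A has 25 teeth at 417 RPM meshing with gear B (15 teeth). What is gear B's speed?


Given: N1 = 25 teeth, w1 = 417 RPM, N2 = 15 teeth
Using N1*w1 = N2*w2
w2 = N1*w1 / N2
w2 = 25*417 / 15
w2 = 10425 / 15
w2 = 695 RPM

695 RPM


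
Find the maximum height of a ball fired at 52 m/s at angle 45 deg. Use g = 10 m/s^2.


Given: v0 = 52 m/s, theta = 45 deg, g = 10 m/s^2
sin^2(45) = 1/2
Using H = v0^2 * sin^2(theta) / (2*g)
H = 52^2 * 1/2 / (2*10)
H = 2704 * 1/2 / 20
H = 1352 / 20
H = 338/5 m

338/5 m


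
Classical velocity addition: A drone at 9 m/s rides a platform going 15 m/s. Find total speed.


Given: object velocity = 9 m/s, platform velocity = 15 m/s (same direction)
Using classical velocity addition: v_total = v_object + v_platform
v_total = 9 + 15
v_total = 24 m/s

24 m/s


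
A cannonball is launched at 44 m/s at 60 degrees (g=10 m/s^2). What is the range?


Given: v0 = 44 m/s, theta = 60 deg, g = 10 m/s^2
sin(2*60) = sin(120) = sqrt(3)/2
Using R = v0^2 * sin(2*theta) / g
R = 44^2 * (sqrt(3)/2) / 10
R = 1936 * sqrt(3) / 20
R = 484/5*sqrt(3) m

484/5*sqrt(3) m


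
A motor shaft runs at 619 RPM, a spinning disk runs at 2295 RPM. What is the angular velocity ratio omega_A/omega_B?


Given: RPM_A = 619, RPM_B = 2295
omega = 2*pi*RPM/60, so omega_A/omega_B = RPM_A / RPM_B
omega_A/omega_B = 619 / 2295
omega_A/omega_B = 619/2295

619/2295


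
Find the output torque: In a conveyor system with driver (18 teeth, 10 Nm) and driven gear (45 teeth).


Given: N1 = 18, N2 = 45, T1 = 10 Nm
Using T2/T1 = N2/N1
T2 = T1 * N2 / N1
T2 = 10 * 45 / 18
T2 = 450 / 18
T2 = 25 Nm

25 Nm


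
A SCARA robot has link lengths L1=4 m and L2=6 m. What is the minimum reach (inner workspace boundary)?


Given: L1 = 4 m, L2 = 6 m
For a 2-link planar arm, min reach = |L1 - L2| (second link folded back)
Min reach = |4 - 6|
Min reach = 2 m

2 m


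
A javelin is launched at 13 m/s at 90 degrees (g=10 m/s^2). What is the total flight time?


Given: v0 = 13 m/s, theta = 90 deg, g = 10 m/s^2
sin(90) = 1
Using T = 2*v0*sin(theta) / g
T = 2*13*1 / 10
T = 26 / 10
T = 13/5 s

13/5 s


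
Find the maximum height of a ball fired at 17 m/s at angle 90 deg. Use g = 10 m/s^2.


Given: v0 = 17 m/s, theta = 90 deg, g = 10 m/s^2
sin^2(90) = 1
Using H = v0^2 * sin^2(theta) / (2*g)
H = 17^2 * 1 / (2*10)
H = 289 * 1 / 20
H = 289 / 20
H = 289/20 m

289/20 m


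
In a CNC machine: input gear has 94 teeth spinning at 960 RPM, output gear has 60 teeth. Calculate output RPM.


Given: N1 = 94 teeth, w1 = 960 RPM, N2 = 60 teeth
Using N1*w1 = N2*w2
w2 = N1*w1 / N2
w2 = 94*960 / 60
w2 = 90240 / 60
w2 = 1504 RPM

1504 RPM


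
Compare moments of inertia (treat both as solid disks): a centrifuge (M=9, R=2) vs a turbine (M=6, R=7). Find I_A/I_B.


Given: M1=9 kg, R1=2 m, M2=6 kg, R2=7 m
For a disk: I = (1/2)*M*R^2, so I_A/I_B = (M1*R1^2)/(M2*R2^2)
M1*R1^2 = 9*4 = 36
M2*R2^2 = 6*49 = 294
I_A/I_B = 36/294 = 6/49

6/49


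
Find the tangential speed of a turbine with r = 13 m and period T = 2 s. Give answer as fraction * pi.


Given: radius r = 13 m, period T = 2 s
Using v = 2*pi*r / T
v = 2*pi*13 / 2
v = 26*pi / 2
v = 13*pi m/s

13*pi m/s


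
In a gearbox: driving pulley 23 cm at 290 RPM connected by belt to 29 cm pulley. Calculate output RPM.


Given: D1 = 23 cm, w1 = 290 RPM, D2 = 29 cm
Using D1*w1 = D2*w2
w2 = D1*w1 / D2
w2 = 23*290 / 29
w2 = 6670 / 29
w2 = 230 RPM

230 RPM


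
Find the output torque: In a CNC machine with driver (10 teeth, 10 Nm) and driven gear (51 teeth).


Given: N1 = 10, N2 = 51, T1 = 10 Nm
Using T2/T1 = N2/N1
T2 = T1 * N2 / N1
T2 = 10 * 51 / 10
T2 = 510 / 10
T2 = 51 Nm

51 Nm


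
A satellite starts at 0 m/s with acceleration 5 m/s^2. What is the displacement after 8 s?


Given: v0 = 0 m/s, a = 5 m/s^2, t = 8 s
Using s = v0*t + (1/2)*a*t^2
s = 0*8 + (1/2)*5*8^2
s = 0 + (1/2)*320
s = 0 + 160
s = 160

160 m


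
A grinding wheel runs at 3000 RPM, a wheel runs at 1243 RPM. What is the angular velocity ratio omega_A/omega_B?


Given: RPM_A = 3000, RPM_B = 1243
omega = 2*pi*RPM/60, so omega_A/omega_B = RPM_A / RPM_B
omega_A/omega_B = 3000 / 1243
omega_A/omega_B = 3000/1243

3000/1243


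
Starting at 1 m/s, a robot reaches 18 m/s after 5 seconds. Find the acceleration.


Given: initial velocity v0 = 1 m/s, final velocity v = 18 m/s, time t = 5 s
Using a = (v - v0) / t
a = (18 - 1) / 5
a = 17 / 5
a = 17/5 m/s^2

17/5 m/s^2


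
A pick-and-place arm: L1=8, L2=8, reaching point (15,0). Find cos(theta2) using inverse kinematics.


Given: L1 = 8, L2 = 8, target (x, y) = (15, 0)
Using cos(theta2) = (x^2 + y^2 - L1^2 - L2^2) / (2*L1*L2)
x^2 + y^2 = 15^2 + 0 = 225
L1^2 + L2^2 = 64 + 64 = 128
Numerator = 225 - 128 = 97
Denominator = 2*8*8 = 128
cos(theta2) = 97/128 = 97/128

97/128


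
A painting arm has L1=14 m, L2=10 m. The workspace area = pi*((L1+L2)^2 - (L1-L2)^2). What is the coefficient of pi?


Given: L1 = 14, L2 = 10
(L1+L2)^2 = (24)^2 = 576
(L1-L2)^2 = (4)^2 = 16
Difference = 576 - 16 = 560
This equals 4*L1*L2 = 4*14*10 = 560
Workspace area = 560*pi

560


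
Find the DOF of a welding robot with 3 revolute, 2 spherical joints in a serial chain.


Given: serial robot with 3 revolute, 2 spherical joints
DOF contribution per joint type: revolute=1, prismatic=1, spherical=3, fixed=0
DOF = 3*1 + 2*3
DOF = 9

9


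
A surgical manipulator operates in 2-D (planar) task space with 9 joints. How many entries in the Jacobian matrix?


Given: task space dimension = 2, joints = 9
Jacobian is a 2 x 9 matrix
Total entries = rows * columns
Total = 2 * 9
Total = 18

18


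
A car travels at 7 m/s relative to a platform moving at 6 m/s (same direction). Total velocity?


Given: object velocity = 7 m/s, platform velocity = 6 m/s (same direction)
Using classical velocity addition: v_total = v_object + v_platform
v_total = 7 + 6
v_total = 13 m/s

13 m/s


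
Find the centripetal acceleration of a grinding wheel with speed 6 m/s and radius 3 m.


Given: v = 6 m/s, r = 3 m
Using a_c = v^2 / r
a_c = 6^2 / 3
a_c = 36 / 3
a_c = 12 m/s^2

12 m/s^2


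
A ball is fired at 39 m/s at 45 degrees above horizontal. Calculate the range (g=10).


Given: v0 = 39 m/s, theta = 45 deg, g = 10 m/s^2
sin(2*45) = sin(90) = 1
Using R = v0^2 * sin(2*theta) / g
R = 39^2 * 1 / 10
R = 1521 / 10
R = 1521/10 m

1521/10 m


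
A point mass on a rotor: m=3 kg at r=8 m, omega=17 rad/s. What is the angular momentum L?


Given: m = 3 kg, r = 8 m, omega = 17 rad/s
For a point mass: I = m*r^2
I = 3*8^2 = 3*64 = 192
L = I*omega = 192*17
L = 3264 kg*m^2/s

3264 kg*m^2/s


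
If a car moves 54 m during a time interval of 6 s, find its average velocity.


Given: distance d = 54 m, time t = 6 s
Using v = d / t
v = 54 / 6
v = 9 m/s

9 m/s


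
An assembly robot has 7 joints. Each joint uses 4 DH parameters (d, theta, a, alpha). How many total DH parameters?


Given: 7 joints, 4 DH parameters per joint (d, theta, a, alpha)
Total DH parameters = number_of_joints * 4
Total = 7 * 4
Total = 28

28


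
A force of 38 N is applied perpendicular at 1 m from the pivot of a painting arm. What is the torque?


Given: F = 38 N, r = 1 m, angle = 90 deg (perpendicular)
Using tau = F * r * sin(90)
sin(90) = 1
tau = 38 * 1 * 1
tau = 38 Nm

38 Nm


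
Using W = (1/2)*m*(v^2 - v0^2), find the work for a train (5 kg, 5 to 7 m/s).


Given: m = 5 kg, v0 = 5 m/s, v = 7 m/s
Using W = (1/2)*m*(v^2 - v0^2)
v^2 = 7^2 = 49
v0^2 = 5^2 = 25
v^2 - v0^2 = 49 - 25 = 24
W = (1/2)*5*24 = 60 J

60 J


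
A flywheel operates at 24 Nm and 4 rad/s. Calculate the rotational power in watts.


Given: tau = 24 Nm, omega = 4 rad/s
Using P = tau * omega
P = 24 * 4
P = 96 W

96 W


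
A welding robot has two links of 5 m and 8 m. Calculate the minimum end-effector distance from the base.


Given: L1 = 5 m, L2 = 8 m
For a 2-link planar arm, min reach = |L1 - L2| (second link folded back)
Min reach = |5 - 8|
Min reach = 3 m

3 m


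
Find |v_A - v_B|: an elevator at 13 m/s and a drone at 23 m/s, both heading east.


Given: v_A = 13 m/s east, v_B = 23 m/s east
Both move in the same direction; relative speed = |v_A - v_B|
|13 - 23| = |-10|
= 10 m/s

10 m/s


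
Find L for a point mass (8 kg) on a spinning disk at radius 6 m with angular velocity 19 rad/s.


Given: m = 8 kg, r = 6 m, omega = 19 rad/s
For a point mass: I = m*r^2
I = 8*6^2 = 8*36 = 288
L = I*omega = 288*19
L = 5472 kg*m^2/s

5472 kg*m^2/s


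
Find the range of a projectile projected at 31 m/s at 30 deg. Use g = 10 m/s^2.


Given: v0 = 31 m/s, theta = 30 deg, g = 10 m/s^2
sin(2*30) = sin(60) = sqrt(3)/2
Using R = v0^2 * sin(2*theta) / g
R = 31^2 * (sqrt(3)/2) / 10
R = 961 * sqrt(3) / 20
R = 961/20*sqrt(3) m

961/20*sqrt(3) m


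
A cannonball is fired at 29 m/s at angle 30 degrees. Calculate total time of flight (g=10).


Given: v0 = 29 m/s, theta = 30 deg, g = 10 m/s^2
sin(30) = 1/2
Using T = 2*v0*sin(theta) / g
T = 2*29*1/2 / 10
T = 29 / 10
T = 29/10 s

29/10 s


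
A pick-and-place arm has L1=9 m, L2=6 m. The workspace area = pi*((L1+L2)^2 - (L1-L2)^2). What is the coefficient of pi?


Given: L1 = 9, L2 = 6
(L1+L2)^2 = (15)^2 = 225
(L1-L2)^2 = (3)^2 = 9
Difference = 225 - 9 = 216
This equals 4*L1*L2 = 4*9*6 = 216
Workspace area = 216*pi

216


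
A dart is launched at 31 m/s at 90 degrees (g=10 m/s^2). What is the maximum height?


Given: v0 = 31 m/s, theta = 90 deg, g = 10 m/s^2
sin^2(90) = 1
Using H = v0^2 * sin^2(theta) / (2*g)
H = 31^2 * 1 / (2*10)
H = 961 * 1 / 20
H = 961 / 20
H = 961/20 m

961/20 m


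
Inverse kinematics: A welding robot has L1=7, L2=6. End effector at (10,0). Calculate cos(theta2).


Given: L1 = 7, L2 = 6, target (x, y) = (10, 0)
Using cos(theta2) = (x^2 + y^2 - L1^2 - L2^2) / (2*L1*L2)
x^2 + y^2 = 10^2 + 0 = 100
L1^2 + L2^2 = 49 + 36 = 85
Numerator = 100 - 85 = 15
Denominator = 2*7*6 = 84
cos(theta2) = 15/84 = 5/28

5/28


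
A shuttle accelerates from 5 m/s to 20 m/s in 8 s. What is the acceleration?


Given: initial velocity v0 = 5 m/s, final velocity v = 20 m/s, time t = 8 s
Using a = (v - v0) / t
a = (20 - 5) / 8
a = 15 / 8
a = 15/8 m/s^2

15/8 m/s^2


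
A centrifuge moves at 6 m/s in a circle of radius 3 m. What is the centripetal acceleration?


Given: v = 6 m/s, r = 3 m
Using a_c = v^2 / r
a_c = 6^2 / 3
a_c = 36 / 3
a_c = 12 m/s^2

12 m/s^2


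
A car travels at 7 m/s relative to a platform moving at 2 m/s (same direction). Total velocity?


Given: object velocity = 7 m/s, platform velocity = 2 m/s (same direction)
Using classical velocity addition: v_total = v_object + v_platform
v_total = 7 + 2
v_total = 9 m/s

9 m/s


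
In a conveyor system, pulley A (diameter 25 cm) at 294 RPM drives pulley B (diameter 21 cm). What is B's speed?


Given: D1 = 25 cm, w1 = 294 RPM, D2 = 21 cm
Using D1*w1 = D2*w2
w2 = D1*w1 / D2
w2 = 25*294 / 21
w2 = 7350 / 21
w2 = 350 RPM

350 RPM


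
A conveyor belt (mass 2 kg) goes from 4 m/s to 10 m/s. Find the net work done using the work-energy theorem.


Given: m = 2 kg, v0 = 4 m/s, v = 10 m/s
Using W = (1/2)*m*(v^2 - v0^2)
v^2 = 10^2 = 100
v0^2 = 4^2 = 16
v^2 - v0^2 = 100 - 16 = 84
W = (1/2)*2*84 = 84 J

84 J


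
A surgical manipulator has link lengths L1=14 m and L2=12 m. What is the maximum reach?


Given: L1 = 14 m, L2 = 12 m
For a 2-link planar arm, max reach = L1 + L2 (fully extended)
Max reach = 14 + 12
Max reach = 26 m

26 m


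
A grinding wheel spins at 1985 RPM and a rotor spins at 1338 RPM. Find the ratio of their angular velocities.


Given: RPM_A = 1985, RPM_B = 1338
omega = 2*pi*RPM/60, so omega_A/omega_B = RPM_A / RPM_B
omega_A/omega_B = 1985 / 1338
omega_A/omega_B = 1985/1338

1985/1338


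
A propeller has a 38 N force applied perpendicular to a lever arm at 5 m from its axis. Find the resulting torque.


Given: F = 38 N, r = 5 m, angle = 90 deg (perpendicular)
Using tau = F * r * sin(90)
sin(90) = 1
tau = 38 * 5 * 1
tau = 190 Nm

190 Nm


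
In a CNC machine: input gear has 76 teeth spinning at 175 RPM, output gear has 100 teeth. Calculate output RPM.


Given: N1 = 76 teeth, w1 = 175 RPM, N2 = 100 teeth
Using N1*w1 = N2*w2
w2 = N1*w1 / N2
w2 = 76*175 / 100
w2 = 13300 / 100
w2 = 133 RPM

133 RPM


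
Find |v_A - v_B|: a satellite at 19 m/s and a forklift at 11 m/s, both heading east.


Given: v_A = 19 m/s east, v_B = 11 m/s east
Both move in the same direction; relative speed = |v_A - v_B|
|19 - 11| = |8|
= 8 m/s

8 m/s


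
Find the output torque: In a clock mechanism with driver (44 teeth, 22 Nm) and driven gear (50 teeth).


Given: N1 = 44, N2 = 50, T1 = 22 Nm
Using T2/T1 = N2/N1
T2 = T1 * N2 / N1
T2 = 22 * 50 / 44
T2 = 1100 / 44
T2 = 25 Nm

25 Nm


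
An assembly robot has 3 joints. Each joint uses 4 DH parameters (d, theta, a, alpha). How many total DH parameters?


Given: 3 joints, 4 DH parameters per joint (d, theta, a, alpha)
Total DH parameters = number_of_joints * 4
Total = 3 * 4
Total = 12

12


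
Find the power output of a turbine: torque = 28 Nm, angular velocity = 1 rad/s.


Given: tau = 28 Nm, omega = 1 rad/s
Using P = tau * omega
P = 28 * 1
P = 28 W

28 W


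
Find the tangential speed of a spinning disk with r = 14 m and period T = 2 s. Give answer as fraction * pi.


Given: radius r = 14 m, period T = 2 s
Using v = 2*pi*r / T
v = 2*pi*14 / 2
v = 28*pi / 2
v = 14*pi m/s

14*pi m/s


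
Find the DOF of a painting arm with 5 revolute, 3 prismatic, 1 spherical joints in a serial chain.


Given: serial robot with 5 revolute, 3 prismatic, 1 spherical joints
DOF contribution per joint type: revolute=1, prismatic=1, spherical=3, fixed=0
DOF = 5*1 + 3*1 + 1*3
DOF = 11

11


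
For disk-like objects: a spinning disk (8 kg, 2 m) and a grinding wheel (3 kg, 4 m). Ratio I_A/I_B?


Given: M1=8 kg, R1=2 m, M2=3 kg, R2=4 m
For a disk: I = (1/2)*M*R^2, so I_A/I_B = (M1*R1^2)/(M2*R2^2)
M1*R1^2 = 8*4 = 32
M2*R2^2 = 3*16 = 48
I_A/I_B = 32/48 = 2/3

2/3


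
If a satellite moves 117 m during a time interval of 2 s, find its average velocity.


Given: distance d = 117 m, time t = 2 s
Using v = d / t
v = 117 / 2
v = 117/2 m/s

117/2 m/s


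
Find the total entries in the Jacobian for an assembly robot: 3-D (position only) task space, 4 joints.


Given: task space dimension = 3, joints = 4
Jacobian is a 3 x 4 matrix
Total entries = rows * columns
Total = 3 * 4
Total = 12

12


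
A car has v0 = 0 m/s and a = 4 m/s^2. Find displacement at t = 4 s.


Given: v0 = 0 m/s, a = 4 m/s^2, t = 4 s
Using s = v0*t + (1/2)*a*t^2
s = 0*4 + (1/2)*4*4^2
s = 0 + (1/2)*64
s = 0 + 32
s = 32

32 m


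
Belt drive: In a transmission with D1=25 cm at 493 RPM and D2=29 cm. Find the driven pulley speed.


Given: D1 = 25 cm, w1 = 493 RPM, D2 = 29 cm
Using D1*w1 = D2*w2
w2 = D1*w1 / D2
w2 = 25*493 / 29
w2 = 12325 / 29
w2 = 425 RPM

425 RPM


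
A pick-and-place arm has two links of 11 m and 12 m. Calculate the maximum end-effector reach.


Given: L1 = 11 m, L2 = 12 m
For a 2-link planar arm, max reach = L1 + L2 (fully extended)
Max reach = 11 + 12
Max reach = 23 m

23 m


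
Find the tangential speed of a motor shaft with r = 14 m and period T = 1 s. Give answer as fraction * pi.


Given: radius r = 14 m, period T = 1 s
Using v = 2*pi*r / T
v = 2*pi*14 / 1
v = 28*pi / 1
v = 28*pi m/s

28*pi m/s


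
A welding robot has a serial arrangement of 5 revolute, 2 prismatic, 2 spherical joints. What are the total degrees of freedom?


Given: serial robot with 5 revolute, 2 prismatic, 2 spherical joints
DOF contribution per joint type: revolute=1, prismatic=1, spherical=3, fixed=0
DOF = 5*1 + 2*1 + 2*3
DOF = 13

13


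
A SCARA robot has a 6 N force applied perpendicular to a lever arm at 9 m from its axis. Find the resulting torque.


Given: F = 6 N, r = 9 m, angle = 90 deg (perpendicular)
Using tau = F * r * sin(90)
sin(90) = 1
tau = 6 * 9 * 1
tau = 54 Nm

54 Nm


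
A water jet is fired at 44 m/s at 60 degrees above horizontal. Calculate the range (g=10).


Given: v0 = 44 m/s, theta = 60 deg, g = 10 m/s^2
sin(2*60) = sin(120) = sqrt(3)/2
Using R = v0^2 * sin(2*theta) / g
R = 44^2 * (sqrt(3)/2) / 10
R = 1936 * sqrt(3) / 20
R = 484/5*sqrt(3) m

484/5*sqrt(3) m


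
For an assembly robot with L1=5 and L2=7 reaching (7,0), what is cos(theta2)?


Given: L1 = 5, L2 = 7, target (x, y) = (7, 0)
Using cos(theta2) = (x^2 + y^2 - L1^2 - L2^2) / (2*L1*L2)
x^2 + y^2 = 7^2 + 0 = 49
L1^2 + L2^2 = 25 + 49 = 74
Numerator = 49 - 74 = -25
Denominator = 2*5*7 = 70
cos(theta2) = -25/70 = -5/14

-5/14


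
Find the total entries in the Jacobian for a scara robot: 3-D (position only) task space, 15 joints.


Given: task space dimension = 3, joints = 15
Jacobian is a 3 x 15 matrix
Total entries = rows * columns
Total = 3 * 15
Total = 45

45


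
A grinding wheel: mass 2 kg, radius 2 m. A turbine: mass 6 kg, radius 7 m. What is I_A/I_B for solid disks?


Given: M1=2 kg, R1=2 m, M2=6 kg, R2=7 m
For a disk: I = (1/2)*M*R^2, so I_A/I_B = (M1*R1^2)/(M2*R2^2)
M1*R1^2 = 2*4 = 8
M2*R2^2 = 6*49 = 294
I_A/I_B = 8/294 = 4/147

4/147


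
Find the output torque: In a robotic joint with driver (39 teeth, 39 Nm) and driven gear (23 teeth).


Given: N1 = 39, N2 = 23, T1 = 39 Nm
Using T2/T1 = N2/N1
T2 = T1 * N2 / N1
T2 = 39 * 23 / 39
T2 = 897 / 39
T2 = 23 Nm

23 Nm
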